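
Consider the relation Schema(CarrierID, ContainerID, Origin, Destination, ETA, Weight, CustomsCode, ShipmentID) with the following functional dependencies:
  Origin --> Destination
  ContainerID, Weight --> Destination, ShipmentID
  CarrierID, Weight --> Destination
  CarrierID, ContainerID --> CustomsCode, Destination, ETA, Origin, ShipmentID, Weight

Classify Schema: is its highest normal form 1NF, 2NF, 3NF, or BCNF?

Candidate key: {CarrierID, ContainerID}. Prime attributes: {CarrierID, ContainerID}.
Origin --> Destination breaks BCNF: {Origin}⁺ = {Destination, Origin}, so {Origin} is not a superkey.
Origin --> Destination has non-prime {Destination} on the right and a non-superkey on the left, so 3NF fails.
Checking every proper subset of each key, none determines a non-prime attribute — 2NF is satisfied.

2NF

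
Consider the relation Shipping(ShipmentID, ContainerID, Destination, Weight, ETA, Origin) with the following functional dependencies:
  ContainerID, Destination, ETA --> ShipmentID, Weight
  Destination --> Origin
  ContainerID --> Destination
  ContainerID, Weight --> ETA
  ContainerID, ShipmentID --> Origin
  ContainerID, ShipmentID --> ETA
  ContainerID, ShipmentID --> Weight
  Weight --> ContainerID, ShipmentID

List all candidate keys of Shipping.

{ContainerID, ETA}, {ContainerID, ShipmentID}, {Weight}

{Weight}⁺ = {ContainerID, Destination, ETA, Origin, ShipmentID, Weight} — all of the relation — so {Weight} is a candidate key.
{ContainerID, ETA}⁺ = {ContainerID, Destination, ETA, Origin, ShipmentID, Weight} — all of the relation — so {ContainerID, ETA} is a candidate key.
{ContainerID, ShipmentID}⁺ = {ContainerID, Destination, ETA, Origin, ShipmentID, Weight} — all of the relation — so {ContainerID, ShipmentID} is a candidate key.
No proper subset of any of these is a key, and no other minimal superkey exists.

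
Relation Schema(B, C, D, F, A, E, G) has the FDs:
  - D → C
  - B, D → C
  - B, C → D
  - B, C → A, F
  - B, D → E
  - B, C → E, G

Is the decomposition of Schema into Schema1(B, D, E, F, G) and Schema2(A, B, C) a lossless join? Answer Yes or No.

The shared attributes are {B} and {B}⁺ = {B}.
Neither Schema1 nor Schema2 is contained in that closure, so the decomposition is lossy.

No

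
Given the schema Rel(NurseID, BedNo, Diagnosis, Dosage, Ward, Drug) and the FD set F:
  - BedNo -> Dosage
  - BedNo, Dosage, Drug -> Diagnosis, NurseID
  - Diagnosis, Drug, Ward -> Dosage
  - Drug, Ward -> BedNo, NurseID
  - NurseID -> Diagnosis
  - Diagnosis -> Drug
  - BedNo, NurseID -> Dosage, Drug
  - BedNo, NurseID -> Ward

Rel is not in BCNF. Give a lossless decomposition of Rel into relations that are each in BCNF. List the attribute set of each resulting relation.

{BedNo, Dosage}; {BedNo, NurseID, Ward}; {Diagnosis, Drug}; {Diagnosis, NurseID}

Candidate keys of the original relation: {BedNo, Diagnosis}, {BedNo, Drug}, {BedNo, NurseID}, {Diagnosis, Ward}, {Drug, Ward}, {NurseID, Ward}.
Within {BedNo, Diagnosis, Dosage, Drug, NurseID, Ward}: {BedNo}⁺ ∩ {BedNo, Diagnosis, Dosage, Drug, NurseID, Ward} = {BedNo, Dosage}, not the whole set, so BedNo -> Dosage violates BCNF; decompose into {BedNo, Dosage} and {BedNo, Diagnosis, Drug, NurseID, Ward}.
{BedNo, Dosage} is in BCNF.
Within {BedNo, Diagnosis, Drug, NurseID, Ward}: {NurseID}⁺ ∩ {BedNo, Diagnosis, Drug, NurseID, Ward} = {Diagnosis, Drug, NurseID}, not the whole set, so NurseID -> Diagnosis, Drug violates BCNF; decompose into {Diagnosis, Drug, NurseID} and {BedNo, NurseID, Ward}.
Within {Diagnosis, Drug, NurseID}: {Diagnosis}⁺ ∩ {Diagnosis, Drug, NurseID} = {Diagnosis, Drug}, not the whole set, so Diagnosis -> Drug violates BCNF; decompose into {Diagnosis, Drug} and {Diagnosis, NurseID}.
{Diagnosis, Drug} is in BCNF.
{Diagnosis, NurseID} is in BCNF.
{BedNo, NurseID, Ward} is in BCNF.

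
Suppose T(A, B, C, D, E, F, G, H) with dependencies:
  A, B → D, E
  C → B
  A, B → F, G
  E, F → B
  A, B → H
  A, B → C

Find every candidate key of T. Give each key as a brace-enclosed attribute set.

{A} never appears on the right of any FD, so every key must include it.
{A, B}⁺ = {A, B, C, D, E, F, G, H} — all of the relation — so {A, B} is a candidate key.
{A, C}⁺ = {A, B, C, D, E, F, G, H} — all of the relation — so {A, C} is a candidate key.
{A, E, F}⁺ = {A, B, C, D, E, F, G, H} — all of the relation — so {A, E, F} is a candidate key.
These are minimal and exhaustive — every other superkey contains one of them.

{A, B}, {A, C}, {A, E, F}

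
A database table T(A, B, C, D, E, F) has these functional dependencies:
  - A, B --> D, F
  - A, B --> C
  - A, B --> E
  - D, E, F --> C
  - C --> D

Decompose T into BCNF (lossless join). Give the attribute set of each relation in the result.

Candidate key of the original relation: {A, B}.
Within {A, B, C, D, E, F}: {D, E, F}⁺ ∩ {A, B, C, D, E, F} = {C, D, E, F}, not the whole set, so D, E, F --> C violates BCNF; decompose into {C, D, E, F} and {A, B, D, E, F}.
Within {C, D, E, F}: {C}⁺ ∩ {C, D, E, F} = {C, D}, not the whole set, so C --> D violates BCNF; decompose into {C, D} and {C, E, F}.
{C, D}: every determinant is a superkey — BCNF.
{C, E, F}: every determinant is a superkey — BCNF.
{A, B, D, E, F}: every determinant is a superkey — BCNF.

{A, B, D, E, F}; {C, D}; {C, E, F}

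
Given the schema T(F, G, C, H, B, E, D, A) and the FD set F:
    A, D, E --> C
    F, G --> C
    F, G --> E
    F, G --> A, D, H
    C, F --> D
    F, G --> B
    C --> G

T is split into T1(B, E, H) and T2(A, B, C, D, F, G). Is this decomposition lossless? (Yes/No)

The shared attributes are {B} and {B}⁺ = {B}.
Neither T1 nor T2 is contained in that closure, so the decomposition is lossy.

No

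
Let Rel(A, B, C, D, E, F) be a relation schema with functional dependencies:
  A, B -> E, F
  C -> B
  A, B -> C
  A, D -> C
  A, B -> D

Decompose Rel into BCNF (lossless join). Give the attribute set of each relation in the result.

Candidate keys of the original relation: {A, B}, {A, C}, {A, D}.
Within {A, B, C, D, E, F}: {C}⁺ ∩ {A, B, C, D, E, F} = {B, C}, not the whole set, so C -> B violates BCNF; decompose into {B, C} and {A, C, D, E, F}.
{B, C}: every determinant is a superkey — BCNF.
{A, C, D, E, F}: every determinant is a superkey — BCNF.

{A, C, D, E, F}; {B, C}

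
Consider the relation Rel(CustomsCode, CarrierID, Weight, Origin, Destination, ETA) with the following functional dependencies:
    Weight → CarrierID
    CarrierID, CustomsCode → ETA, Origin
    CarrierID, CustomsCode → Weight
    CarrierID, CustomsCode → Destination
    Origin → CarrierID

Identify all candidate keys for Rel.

No FD produces {CustomsCode}, so it must be in every candidate key.
Closure of {CarrierID, CustomsCode} is {CarrierID, CustomsCode, Destination, ETA, Origin, Weight}, the whole schema; {CarrierID, CustomsCode} is a candidate key.
Closure of {CustomsCode, Origin} is {CarrierID, CustomsCode, Destination, ETA, Origin, Weight}, the whole schema; {CustomsCode, Origin} is a candidate key.
Closure of {CustomsCode, Weight} is {CarrierID, CustomsCode, Destination, ETA, Origin, Weight}, the whole schema; {CustomsCode, Weight} is a candidate key.
These are minimal and exhaustive — every other superkey contains one of them.

{CarrierID, CustomsCode}, {CustomsCode, Origin}, {CustomsCode, Weight}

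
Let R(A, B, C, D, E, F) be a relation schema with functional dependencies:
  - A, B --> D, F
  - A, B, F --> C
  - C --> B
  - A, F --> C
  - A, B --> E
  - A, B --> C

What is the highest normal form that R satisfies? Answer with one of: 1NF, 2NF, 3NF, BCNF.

Candidate keys: {A, B}, {A, C}, {A, F}. Prime attributes: {A, B, C, F}.
C --> B breaks BCNF: {C}⁺ = {B, C}, so {C} is not a superkey.
Its right-hand attributes {B} are all prime, as are those of every other non-superkey FD — the relation is in 3NF.

3NF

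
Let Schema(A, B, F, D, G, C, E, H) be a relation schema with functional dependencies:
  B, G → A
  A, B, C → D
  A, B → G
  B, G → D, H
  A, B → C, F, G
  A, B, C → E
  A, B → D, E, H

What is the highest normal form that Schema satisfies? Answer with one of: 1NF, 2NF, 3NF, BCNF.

Candidate keys: {A, B}, {B, G}. Prime attributes: {A, B, G}.
The left-hand side of every FD is a superkey, so BCNF is satisfied.

BCNF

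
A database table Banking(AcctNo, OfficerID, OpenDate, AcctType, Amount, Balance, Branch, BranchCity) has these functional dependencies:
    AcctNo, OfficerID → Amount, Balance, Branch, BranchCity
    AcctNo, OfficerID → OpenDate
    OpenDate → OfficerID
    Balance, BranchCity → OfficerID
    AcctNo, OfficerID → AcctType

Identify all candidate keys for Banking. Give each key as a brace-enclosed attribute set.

No FD produces {AcctNo}, so it must be in every candidate key.
{AcctNo, OfficerID} is a candidate key since {AcctNo, OfficerID}⁺ = {AcctNo, AcctType, Amount, Balance, Branch, BranchCity, OfficerID, OpenDate} covers every attribute.
{AcctNo, OpenDate} is a candidate key since {AcctNo, OpenDate}⁺ = {AcctNo, AcctType, Amount, Balance, Branch, BranchCity, OfficerID, OpenDate} covers every attribute.
{AcctNo, Balance, BranchCity} is a candidate key since {AcctNo, Balance, BranchCity}⁺ = {AcctNo, AcctType, Amount, Balance, Branch, BranchCity, OfficerID, OpenDate} covers every attribute.
No proper subset of any of these is a key, and no other minimal superkey exists.

{AcctNo, Balance, BranchCity}, {AcctNo, OfficerID}, {AcctNo, OpenDate}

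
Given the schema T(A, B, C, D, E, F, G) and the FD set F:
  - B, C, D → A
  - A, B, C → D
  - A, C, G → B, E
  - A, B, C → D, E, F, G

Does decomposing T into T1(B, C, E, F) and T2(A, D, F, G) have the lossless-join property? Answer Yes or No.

No

Common attributes: {F}; their closure is {F}.
The closure covers neither T1 nor T2 entirely; the join is not lossless.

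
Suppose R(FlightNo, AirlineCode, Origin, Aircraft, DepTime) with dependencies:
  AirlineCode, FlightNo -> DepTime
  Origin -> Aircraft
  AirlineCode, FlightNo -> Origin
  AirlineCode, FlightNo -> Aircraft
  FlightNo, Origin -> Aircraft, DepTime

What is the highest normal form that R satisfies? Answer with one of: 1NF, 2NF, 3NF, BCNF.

Candidate key: {AirlineCode, FlightNo}. Prime attributes: {AirlineCode, FlightNo}.
Origin -> Aircraft breaks BCNF: {Origin}⁺ = {Aircraft, Origin}, so {Origin} is not a superkey.
Origin -> Aircraft determines the non-prime attribute {Aircraft} from a non-superkey — 3NF is violated.
No proper subset of a key has a non-prime attribute in its closure, so there is no partial dependency; 2NF holds.

2NF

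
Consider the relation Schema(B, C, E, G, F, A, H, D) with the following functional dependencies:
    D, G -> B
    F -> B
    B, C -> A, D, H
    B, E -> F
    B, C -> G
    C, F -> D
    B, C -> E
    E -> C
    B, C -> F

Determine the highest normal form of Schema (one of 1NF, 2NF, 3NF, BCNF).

Candidate keys: {B, C}, {B, E}, {C, D, G}, {C, F}, {D, E, G}, {E, F}. Prime attributes: {B, C, D, E, F, G}.
For D, G -> B we have {D, G}⁺ = {B, D, G}; {D, G} is not a superkey, so BCNF fails.
But every attribute on its right side ({B}) is prime, and the same holds for every other non-superkey FD, so 3NF still holds.

3NF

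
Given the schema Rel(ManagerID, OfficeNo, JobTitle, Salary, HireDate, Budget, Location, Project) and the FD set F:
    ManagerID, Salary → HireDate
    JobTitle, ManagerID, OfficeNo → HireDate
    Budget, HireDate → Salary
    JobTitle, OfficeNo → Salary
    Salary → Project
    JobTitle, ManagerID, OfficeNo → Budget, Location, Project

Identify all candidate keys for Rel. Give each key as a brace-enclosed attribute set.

No FD produces {JobTitle, ManagerID, OfficeNo}, so they must be in every candidate key.
{JobTitle, ManagerID, OfficeNo}⁺ = {Budget, HireDate, JobTitle, Location, ManagerID, OfficeNo, Project, Salary} — all of the relation — so {JobTitle, ManagerID, OfficeNo} is a candidate key.
No smaller or unrelated set reaches every attribute, so there are no other keys.

{JobTitle, ManagerID, OfficeNo}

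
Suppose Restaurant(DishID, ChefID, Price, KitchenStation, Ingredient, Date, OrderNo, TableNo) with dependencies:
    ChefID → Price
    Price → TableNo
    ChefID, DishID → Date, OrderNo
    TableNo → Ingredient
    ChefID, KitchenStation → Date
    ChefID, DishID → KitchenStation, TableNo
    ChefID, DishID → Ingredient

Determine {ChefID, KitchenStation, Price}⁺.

Start with {ChefID, KitchenStation, Price}.
Price → TableNo applies; add {TableNo} → now {ChefID, KitchenStation, Price, TableNo}.
TableNo → Ingredient applies; add {Ingredient} → now {ChefID, Ingredient, KitchenStation, Price, TableNo}.
ChefID, KitchenStation → Date applies; add {Date} → now {ChefID, Date, Ingredient, KitchenStation, Price, TableNo}.
No further FD applies.

{ChefID, Date, Ingredient, KitchenStation, Price, TableNo}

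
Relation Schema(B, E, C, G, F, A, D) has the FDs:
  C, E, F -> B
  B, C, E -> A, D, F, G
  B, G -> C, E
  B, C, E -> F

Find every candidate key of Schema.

{B, G} is a candidate key since {B, G}⁺ = {A, B, C, D, E, F, G} covers every attribute.
{B, C, E} is a candidate key since {B, C, E}⁺ = {A, B, C, D, E, F, G} covers every attribute.
{C, E, F} is a candidate key since {C, E, F}⁺ = {A, B, C, D, E, F, G} covers every attribute.
Any other superkey properly contains one of these, so there are no further candidate keys.

{B, C, E}, {B, G}, {C, E, F}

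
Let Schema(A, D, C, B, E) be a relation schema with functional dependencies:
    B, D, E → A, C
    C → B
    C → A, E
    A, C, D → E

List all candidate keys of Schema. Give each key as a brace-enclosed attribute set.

No FD produces {D}, so it must be in every candidate key.
{C, D}⁺ = {A, B, C, D, E}, which is every attribute, so {C, D} is a candidate key.
{B, D, E}⁺ = {A, B, C, D, E}, which is every attribute, so {B, D, E} is a candidate key.
Any other superkey properly contains one of these, so there are no further candidate keys.

{B, D, E}, {C, D}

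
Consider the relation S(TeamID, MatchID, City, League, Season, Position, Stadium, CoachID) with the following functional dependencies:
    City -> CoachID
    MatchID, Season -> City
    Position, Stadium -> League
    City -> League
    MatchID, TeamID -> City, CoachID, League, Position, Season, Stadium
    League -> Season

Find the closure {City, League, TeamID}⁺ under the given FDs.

Start with {City, League, TeamID}.
City -> CoachID applies; add {CoachID} → now {City, CoachID, League, TeamID}.
League -> Season applies; add {Season} → now {City, CoachID, League, Season, TeamID}.
No further FD applies.

{City, CoachID, League, Season, TeamID}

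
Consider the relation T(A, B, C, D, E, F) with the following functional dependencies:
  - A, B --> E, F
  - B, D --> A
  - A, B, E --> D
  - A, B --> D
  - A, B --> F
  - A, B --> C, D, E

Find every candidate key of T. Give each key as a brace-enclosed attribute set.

{A, B}, {B, D}

No FD produces {B}, so it must be in every candidate key.
{A, B} is a candidate key since {A, B}⁺ = {A, B, C, D, E, F} covers every attribute.
{B, D} is a candidate key since {B, D}⁺ = {A, B, C, D, E, F} covers every attribute.
No proper subset of any of these is a key, and no other minimal superkey exists.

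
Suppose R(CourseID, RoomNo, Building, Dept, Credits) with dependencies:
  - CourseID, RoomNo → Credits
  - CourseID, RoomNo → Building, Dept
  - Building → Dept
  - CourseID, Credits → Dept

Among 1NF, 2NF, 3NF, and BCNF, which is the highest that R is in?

2NF

Candidate key: {CourseID, RoomNo}. Prime attributes: {CourseID, RoomNo}.
For Building → Dept we have {Building}⁺ = {Building, Dept}; {Building} is not a superkey, so BCNF fails.
Because {Dept} is non-prime and the left side of Building → Dept is not a superkey, the relation is not in 3NF.
Checking every proper subset of each key, none determines a non-prime attribute — 2NF is satisfied.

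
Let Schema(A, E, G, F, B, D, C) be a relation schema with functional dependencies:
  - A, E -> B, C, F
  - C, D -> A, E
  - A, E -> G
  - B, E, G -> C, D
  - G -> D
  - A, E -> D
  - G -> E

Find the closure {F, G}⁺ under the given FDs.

{D, E, F, G}

Start with {F, G}.
G -> D applies; add {D} → now {D, F, G}.
G -> E applies; add {E} → now {D, E, F, G}.
No further FD applies.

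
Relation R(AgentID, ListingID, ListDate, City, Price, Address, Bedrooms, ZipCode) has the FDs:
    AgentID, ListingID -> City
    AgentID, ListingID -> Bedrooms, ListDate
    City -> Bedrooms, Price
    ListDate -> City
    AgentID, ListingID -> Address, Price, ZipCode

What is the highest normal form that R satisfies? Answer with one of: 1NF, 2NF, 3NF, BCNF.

2NF

Candidate key: {AgentID, ListingID}. Prime attributes: {AgentID, ListingID}.
City -> Bedrooms, Price breaks BCNF: {City}⁺ = {Bedrooms, City, Price}, so {City} is not a superkey.
City -> Bedrooms, Price determines the non-prime attributes {Bedrooms, Price} from a non-superkey — 3NF is violated.
No non-prime attribute depends on a proper subset of any candidate key, so 2NF holds.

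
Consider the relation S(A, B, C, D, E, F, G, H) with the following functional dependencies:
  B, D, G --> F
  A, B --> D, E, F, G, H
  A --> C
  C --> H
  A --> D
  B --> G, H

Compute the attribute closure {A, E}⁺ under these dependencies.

{A, C, D, E, H}

Start with {A, E}.
A --> C applies; add {C} → now {A, C, E}.
C --> H applies; add {H} → now {A, C, E, H}.
A --> D applies; add {D} → now {A, C, D, E, H}.
No further FD applies.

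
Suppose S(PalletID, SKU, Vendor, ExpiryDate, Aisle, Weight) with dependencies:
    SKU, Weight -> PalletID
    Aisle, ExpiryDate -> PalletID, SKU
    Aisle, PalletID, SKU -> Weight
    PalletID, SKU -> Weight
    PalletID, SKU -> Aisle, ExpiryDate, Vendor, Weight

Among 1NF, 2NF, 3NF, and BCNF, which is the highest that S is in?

BCNF

Candidate keys: {Aisle, ExpiryDate}, {PalletID, SKU}, {SKU, Weight}. Prime attributes: {Aisle, ExpiryDate, PalletID, SKU, Weight}.
Each dependency's left side is a superkey — BCNF holds.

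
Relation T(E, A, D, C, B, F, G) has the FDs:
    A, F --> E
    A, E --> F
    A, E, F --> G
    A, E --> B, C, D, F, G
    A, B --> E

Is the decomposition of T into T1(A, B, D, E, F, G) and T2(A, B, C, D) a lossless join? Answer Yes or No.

T1 ∩ T2 = {A, B, D}; its closure under F is {A, B, C, D, E, F, G}.
Since T1 ⊆ {A, B, C, D, E, F, G}, the intersection is a superkey of T1; the decomposition is lossless.

Yes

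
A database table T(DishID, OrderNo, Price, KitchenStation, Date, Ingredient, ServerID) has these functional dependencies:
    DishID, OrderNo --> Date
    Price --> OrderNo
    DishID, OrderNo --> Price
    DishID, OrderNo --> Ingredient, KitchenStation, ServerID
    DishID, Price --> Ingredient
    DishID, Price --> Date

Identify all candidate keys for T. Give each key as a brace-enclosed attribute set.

No FD produces {DishID}, so it must be in every candidate key.
{DishID, OrderNo}⁺ = {Date, DishID, Ingredient, KitchenStation, OrderNo, Price, ServerID} — all of the relation — so {DishID, OrderNo} is a candidate key.
{DishID, Price}⁺ = {Date, DishID, Ingredient, KitchenStation, OrderNo, Price, ServerID} — all of the relation — so {DishID, Price} is a candidate key.
No proper subset of any of these is a key, and no other minimal superkey exists.

{DishID, OrderNo}, {DishID, Price}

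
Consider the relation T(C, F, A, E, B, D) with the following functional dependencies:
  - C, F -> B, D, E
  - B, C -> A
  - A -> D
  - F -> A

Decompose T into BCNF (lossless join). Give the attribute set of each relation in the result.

{A, B, C}; {A, D}; {B, C, E, F}

Candidate key of the original relation: {C, F}.
{A, B, C, D, E, F}: {B, C} determines {A, B, C, D} here but is not a superkey — split on B, C -> A, D, giving {A, B, C, D} and {B, C, E, F}.
{A, B, C, D}: {A} determines {A, D} here but is not a superkey — split on A -> D, giving {A, D} and {A, B, C}.
{A, D}: every determinant is a superkey — BCNF.
{A, B, C}: every determinant is a superkey — BCNF.
{B, C, E, F}: every determinant is a superkey — BCNF.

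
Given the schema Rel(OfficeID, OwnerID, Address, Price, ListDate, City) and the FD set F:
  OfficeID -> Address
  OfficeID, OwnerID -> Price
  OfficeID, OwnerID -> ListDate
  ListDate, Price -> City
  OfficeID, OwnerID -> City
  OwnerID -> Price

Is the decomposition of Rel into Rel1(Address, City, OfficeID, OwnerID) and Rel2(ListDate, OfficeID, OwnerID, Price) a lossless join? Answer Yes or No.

Yes

Rel1 ∩ Rel2 = {OfficeID, OwnerID}; its closure under F is {Address, City, ListDate, OfficeID, OwnerID, Price}.
Rel1 is contained in that closure, so Rel1 ∩ Rel2 -> Rel1 holds and the join is lossless.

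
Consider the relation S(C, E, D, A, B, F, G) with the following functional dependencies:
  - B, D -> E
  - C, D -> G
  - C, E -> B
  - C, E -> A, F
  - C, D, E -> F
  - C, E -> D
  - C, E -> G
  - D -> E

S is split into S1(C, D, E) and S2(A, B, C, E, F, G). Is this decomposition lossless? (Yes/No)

S1 ∩ S2 = {C, E}; its closure under F is {A, B, C, D, E, F, G}.
Since S1 ⊆ {A, B, C, D, E, F, G}, the intersection is a superkey of S1; the decomposition is lossless.

Yes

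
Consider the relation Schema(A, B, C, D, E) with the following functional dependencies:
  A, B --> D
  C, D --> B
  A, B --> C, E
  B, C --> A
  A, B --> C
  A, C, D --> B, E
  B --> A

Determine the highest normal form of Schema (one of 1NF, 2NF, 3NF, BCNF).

BCNF

Candidate keys: {B}, {C, D}. Prime attributes: {B, C, D}.
Each dependency's left side is a superkey — BCNF holds.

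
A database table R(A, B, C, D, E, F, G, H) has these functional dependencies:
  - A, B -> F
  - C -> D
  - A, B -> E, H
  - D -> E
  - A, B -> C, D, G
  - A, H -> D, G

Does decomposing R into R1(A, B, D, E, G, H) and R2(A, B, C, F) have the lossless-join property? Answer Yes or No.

The shared attributes are {A, B} and {A, B}⁺ = {A, B, C, D, E, F, G, H}.
Since R1 ⊆ {A, B, C, D, E, F, G, H}, the intersection is a superkey of R1; the decomposition is lossless.

Yes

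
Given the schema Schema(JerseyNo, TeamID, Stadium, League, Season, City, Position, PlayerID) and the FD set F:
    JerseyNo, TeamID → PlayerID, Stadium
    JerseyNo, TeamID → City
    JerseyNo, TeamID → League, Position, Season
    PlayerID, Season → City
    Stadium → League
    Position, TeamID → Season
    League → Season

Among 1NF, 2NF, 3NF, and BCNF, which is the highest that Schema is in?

Candidate key: {JerseyNo, TeamID}. Prime attributes: {JerseyNo, TeamID}.
PlayerID, Season → City: {PlayerID, Season}⁺ = {City, PlayerID, Season}, which is not all of the attributes, so the left side is not a superkey — BCNF is violated.
PlayerID, Season → City determines the non-prime attribute {City} from a non-superkey — 3NF is violated.
No non-prime attribute depends on a proper subset of any candidate key, so 2NF holds.

2NF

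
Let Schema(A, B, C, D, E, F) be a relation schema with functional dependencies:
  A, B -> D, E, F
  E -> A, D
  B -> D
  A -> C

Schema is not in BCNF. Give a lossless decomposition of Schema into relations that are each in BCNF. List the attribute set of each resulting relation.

{A, C}; {A, D, E}; {B, E, F}

Candidate keys of the original relation: {A, B}, {B, E}.
Within {A, B, C, D, E, F}: {E}⁺ ∩ {A, B, C, D, E, F} = {A, C, D, E}, not the whole set, so E -> A, C, D violates BCNF; decompose into {A, C, D, E} and {B, E, F}.
Within {A, C, D, E}: {A}⁺ ∩ {A, C, D, E} = {A, C}, not the whole set, so A -> C violates BCNF; decompose into {A, C} and {A, D, E}.
{A, C}: every determinant is a superkey — BCNF.
{A, D, E}: every determinant is a superkey — BCNF.
{B, E, F}: every determinant is a superkey — BCNF.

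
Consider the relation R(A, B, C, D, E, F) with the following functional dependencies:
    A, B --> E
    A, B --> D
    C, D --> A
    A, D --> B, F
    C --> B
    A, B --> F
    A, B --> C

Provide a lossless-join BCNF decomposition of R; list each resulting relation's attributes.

{A, C, D, E, F}; {B, C}

Candidate keys of the original relation: {A, B}, {A, C}, {A, D}, {C, D}.
Within {A, B, C, D, E, F}: {C}⁺ ∩ {A, B, C, D, E, F} = {B, C}, not the whole set, so C --> B violates BCNF; decompose into {B, C} and {A, C, D, E, F}.
{B, C}: every determinant is a superkey — BCNF.
{A, C, D, E, F}: every determinant is a superkey — BCNF.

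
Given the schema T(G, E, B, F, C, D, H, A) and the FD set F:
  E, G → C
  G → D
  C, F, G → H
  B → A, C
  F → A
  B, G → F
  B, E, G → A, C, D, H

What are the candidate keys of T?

{B, E, G}

{B, E, G} never appear on the right of any FD, so every key must include all of them.
Closure of {B, E, G} is {A, B, C, D, E, F, G, H}, the whole schema; {B, E, G} is a candidate key.
No smaller or unrelated set reaches every attribute, so there are no other keys.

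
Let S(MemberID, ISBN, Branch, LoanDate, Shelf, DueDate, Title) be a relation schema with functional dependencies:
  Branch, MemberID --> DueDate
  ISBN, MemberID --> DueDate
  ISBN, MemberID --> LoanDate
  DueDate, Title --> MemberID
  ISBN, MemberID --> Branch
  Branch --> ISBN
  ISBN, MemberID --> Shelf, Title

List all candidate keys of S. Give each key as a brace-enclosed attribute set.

{Branch, MemberID} is a candidate key since {Branch, MemberID}⁺ = {Branch, DueDate, ISBN, LoanDate, MemberID, Shelf, Title} covers every attribute.
{ISBN, MemberID} is a candidate key since {ISBN, MemberID}⁺ = {Branch, DueDate, ISBN, LoanDate, MemberID, Shelf, Title} covers every attribute.
{Branch, DueDate, Title} is a candidate key since {Branch, DueDate, Title}⁺ = {Branch, DueDate, ISBN, LoanDate, MemberID, Shelf, Title} covers every attribute.
{DueDate, ISBN, Title} is a candidate key since {DueDate, ISBN, Title}⁺ = {Branch, DueDate, ISBN, LoanDate, MemberID, Shelf, Title} covers every attribute.
No proper subset of any of these is a key, and no other minimal superkey exists.

{Branch, DueDate, Title}, {Branch, MemberID}, {DueDate, ISBN, Title}, {ISBN, MemberID}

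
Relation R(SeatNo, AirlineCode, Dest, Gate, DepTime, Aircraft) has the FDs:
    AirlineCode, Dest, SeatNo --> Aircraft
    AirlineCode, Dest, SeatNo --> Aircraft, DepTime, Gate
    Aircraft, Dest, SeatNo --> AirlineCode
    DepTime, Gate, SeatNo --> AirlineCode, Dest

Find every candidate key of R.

No FD produces {SeatNo}, so it must be in every candidate key.
{Aircraft, Dest, SeatNo} is a candidate key since {Aircraft, Dest, SeatNo}⁺ = {Aircraft, AirlineCode, DepTime, Dest, Gate, SeatNo} covers every attribute.
{AirlineCode, Dest, SeatNo} is a candidate key since {AirlineCode, Dest, SeatNo}⁺ = {Aircraft, AirlineCode, DepTime, Dest, Gate, SeatNo} covers every attribute.
{DepTime, Gate, SeatNo} is a candidate key since {DepTime, Gate, SeatNo}⁺ = {Aircraft, AirlineCode, DepTime, Dest, Gate, SeatNo} covers every attribute.
Any other superkey properly contains one of these, so there are no further candidate keys.

{Aircraft, Dest, SeatNo}, {AirlineCode, Dest, SeatNo}, {DepTime, Gate, SeatNo}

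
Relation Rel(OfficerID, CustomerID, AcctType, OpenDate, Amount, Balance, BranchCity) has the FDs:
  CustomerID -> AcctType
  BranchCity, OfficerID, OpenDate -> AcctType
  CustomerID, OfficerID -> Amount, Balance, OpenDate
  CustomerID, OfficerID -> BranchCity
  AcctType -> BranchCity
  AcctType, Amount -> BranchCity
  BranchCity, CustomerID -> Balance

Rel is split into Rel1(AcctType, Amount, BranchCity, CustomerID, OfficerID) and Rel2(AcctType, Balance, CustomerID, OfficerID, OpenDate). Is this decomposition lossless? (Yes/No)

Common attributes: {AcctType, CustomerID, OfficerID}; their closure is {AcctType, Amount, Balance, BranchCity, CustomerID, OfficerID, OpenDate}.
Since Rel1 ⊆ {AcctType, Amount, Balance, BranchCity, CustomerID, OfficerID, OpenDate}, the intersection is a superkey of Rel1; the decomposition is lossless.

Yes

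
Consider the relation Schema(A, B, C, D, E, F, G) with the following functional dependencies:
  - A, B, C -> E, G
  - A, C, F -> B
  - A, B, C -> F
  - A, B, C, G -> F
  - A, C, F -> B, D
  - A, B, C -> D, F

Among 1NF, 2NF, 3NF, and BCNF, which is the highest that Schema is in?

BCNF

Candidate keys: {A, B, C}, {A, C, F}. Prime attributes: {A, B, C, F}.
The left-hand side of every FD is a superkey, so BCNF is satisfied.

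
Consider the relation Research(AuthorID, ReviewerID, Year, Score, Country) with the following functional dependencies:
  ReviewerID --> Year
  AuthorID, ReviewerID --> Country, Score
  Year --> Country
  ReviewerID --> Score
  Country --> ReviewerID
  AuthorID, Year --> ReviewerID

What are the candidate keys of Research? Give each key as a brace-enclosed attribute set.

{AuthorID, Country}, {AuthorID, ReviewerID}, {AuthorID, Year}

{AuthorID} never appears on the right of any FD, so every key must include it.
{AuthorID, Country}⁺ = {AuthorID, Country, ReviewerID, Score, Year} — all of the relation — so {AuthorID, Country} is a candidate key.
{AuthorID, ReviewerID}⁺ = {AuthorID, Country, ReviewerID, Score, Year} — all of the relation — so {AuthorID, ReviewerID} is a candidate key.
{AuthorID, Year}⁺ = {AuthorID, Country, ReviewerID, Score, Year} — all of the relation — so {AuthorID, Year} is a candidate key.
These are minimal and exhaustive — every other superkey contains one of them.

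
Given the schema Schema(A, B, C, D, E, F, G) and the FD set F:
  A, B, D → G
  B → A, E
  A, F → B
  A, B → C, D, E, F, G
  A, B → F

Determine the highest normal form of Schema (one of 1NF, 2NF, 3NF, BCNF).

BCNF

Candidate keys: {A, F}, {B}. Prime attributes: {A, B, F}.
The left-hand side of every FD is a superkey, so BCNF is satisfied.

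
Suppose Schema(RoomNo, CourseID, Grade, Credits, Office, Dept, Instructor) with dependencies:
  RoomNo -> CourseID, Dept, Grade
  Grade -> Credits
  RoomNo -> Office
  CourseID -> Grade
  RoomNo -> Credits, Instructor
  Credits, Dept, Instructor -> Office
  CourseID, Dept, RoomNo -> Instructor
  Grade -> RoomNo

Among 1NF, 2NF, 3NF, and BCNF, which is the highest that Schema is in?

2NF

Candidate keys: {CourseID}, {Grade}, {RoomNo}. Prime attributes: {CourseID, Grade, RoomNo}.
Credits, Dept, Instructor -> Office breaks BCNF: {Credits, Dept, Instructor}⁺ = {Credits, Dept, Instructor, Office}, so {Credits, Dept, Instructor} is not a superkey.
Because {Office} is non-prime and the left side of Credits, Dept, Instructor -> Office is not a superkey, the relation is not in 3NF.
With only single-attribute keys there can be no partial dependency, so 2NF holds.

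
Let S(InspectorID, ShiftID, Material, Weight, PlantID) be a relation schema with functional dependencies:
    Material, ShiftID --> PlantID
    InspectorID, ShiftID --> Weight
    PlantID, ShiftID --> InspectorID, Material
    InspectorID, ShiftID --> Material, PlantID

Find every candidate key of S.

Attributes never on any right-hand side: {ShiftID} — every candidate key must contain it.
{InspectorID, ShiftID}⁺ = {InspectorID, Material, PlantID, ShiftID, Weight}, which is every attribute, so {InspectorID, ShiftID} is a candidate key.
{Material, ShiftID}⁺ = {InspectorID, Material, PlantID, ShiftID, Weight}, which is every attribute, so {Material, ShiftID} is a candidate key.
{PlantID, ShiftID}⁺ = {InspectorID, Material, PlantID, ShiftID, Weight}, which is every attribute, so {PlantID, ShiftID} is a candidate key.
No proper subset of any of these is a key, and no other minimal superkey exists.

{InspectorID, ShiftID}, {Material, ShiftID}, {PlantID, ShiftID}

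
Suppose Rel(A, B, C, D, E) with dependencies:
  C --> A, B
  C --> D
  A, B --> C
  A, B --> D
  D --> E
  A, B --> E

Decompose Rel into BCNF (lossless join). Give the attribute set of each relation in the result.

{A, B, C, D}; {D, E}

Candidate keys of the original relation: {A, B}, {C}.
In {A, B, C, D, E}, {D} is not a superkey ({D}⁺ restricted to this set is {D, E}), so split on D --> E into {D, E} and {A, B, C, D}.
{D, E} is in BCNF.
{A, B, C, D} is in BCNF.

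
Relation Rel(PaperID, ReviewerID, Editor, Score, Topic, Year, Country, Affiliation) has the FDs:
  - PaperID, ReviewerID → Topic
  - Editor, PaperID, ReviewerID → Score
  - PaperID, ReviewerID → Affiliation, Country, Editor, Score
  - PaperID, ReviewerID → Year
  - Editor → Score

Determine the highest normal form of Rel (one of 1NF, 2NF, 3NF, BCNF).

Candidate key: {PaperID, ReviewerID}. Prime attributes: {PaperID, ReviewerID}.
For Editor → Score we have {Editor}⁺ = {Editor, Score}; {Editor} is not a superkey, so BCNF fails.
Editor → Score has non-prime {Score} on the right and a non-superkey on the left, so 3NF fails.
No non-prime attribute depends on a proper subset of any candidate key, so 2NF holds.

2NF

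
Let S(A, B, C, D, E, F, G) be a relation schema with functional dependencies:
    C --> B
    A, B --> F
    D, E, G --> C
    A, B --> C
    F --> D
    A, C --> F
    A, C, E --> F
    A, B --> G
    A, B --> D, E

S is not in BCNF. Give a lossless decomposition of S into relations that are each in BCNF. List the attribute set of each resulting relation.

Candidate keys of the original relation: {A, B}, {A, C}, {A, D, E, G}, {A, E, F, G}.
In {A, B, C, D, E, F, G}, {C} is not a superkey ({C}⁺ restricted to this set is {B, C}), so split on C --> B into {B, C} and {A, C, D, E, F, G}.
{B, C}: every determinant is a superkey — BCNF.
In {A, C, D, E, F, G}, {D, E, G} is not a superkey ({D, E, G}⁺ restricted to this set is {C, D, E, G}), so split on D, E, G --> C into {C, D, E, G} and {A, D, E, F, G}.
{C, D, E, G}: every determinant is a superkey — BCNF.
In {A, D, E, F, G}, {F} is not a superkey ({F}⁺ restricted to this set is {D, F}), so split on F --> D into {D, F} and {A, E, F, G}.
{D, F}: every determinant is a superkey — BCNF.
{A, E, F, G}: every determinant is a superkey — BCNF.

{A, E, F, G}; {B, C}; {C, D, E, G}; {D, F}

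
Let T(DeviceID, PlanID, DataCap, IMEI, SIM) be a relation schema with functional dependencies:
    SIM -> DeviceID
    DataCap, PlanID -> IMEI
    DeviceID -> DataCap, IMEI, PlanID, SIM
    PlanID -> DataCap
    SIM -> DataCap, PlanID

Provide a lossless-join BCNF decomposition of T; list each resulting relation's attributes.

Candidate keys of the original relation: {DeviceID}, {SIM}.
In {DataCap, DeviceID, IMEI, PlanID, SIM}, {DataCap, PlanID} is not a superkey ({DataCap, PlanID}⁺ restricted to this set is {DataCap, IMEI, PlanID}), so split on DataCap, PlanID -> IMEI into {DataCap, IMEI, PlanID} and {DataCap, DeviceID, PlanID, SIM}.
{DataCap, IMEI, PlanID} is in BCNF.
In {DataCap, DeviceID, PlanID, SIM}, {PlanID} is not a superkey ({PlanID}⁺ restricted to this set is {DataCap, PlanID}), so split on PlanID -> DataCap into {DataCap, PlanID} and {DeviceID, PlanID, SIM}.
{DataCap, PlanID} is in BCNF.
{DeviceID, PlanID, SIM} is in BCNF.

{DataCap, IMEI, PlanID}; {DeviceID, PlanID, SIM}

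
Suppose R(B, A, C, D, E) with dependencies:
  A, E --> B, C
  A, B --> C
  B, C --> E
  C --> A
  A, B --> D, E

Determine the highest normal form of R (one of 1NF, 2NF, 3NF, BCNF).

3NF

Candidate keys: {A, B}, {A, E}, {B, C}, {C, E}. Prime attributes: {A, B, C, E}.
For C --> A we have {C}⁺ = {A, C}; {C} is not a superkey, so BCNF fails.
Its right-hand attributes {A} are all prime, as are those of every other non-superkey FD — the relation is in 3NF.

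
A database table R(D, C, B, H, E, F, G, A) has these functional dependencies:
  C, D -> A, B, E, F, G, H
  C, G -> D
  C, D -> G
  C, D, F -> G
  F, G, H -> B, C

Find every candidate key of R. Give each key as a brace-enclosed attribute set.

{C, D}, {C, G}, {F, G, H}

{C, D} is a candidate key since {C, D}⁺ = {A, B, C, D, E, F, G, H} covers every attribute.
{C, G} is a candidate key since {C, G}⁺ = {A, B, C, D, E, F, G, H} covers every attribute.
{F, G, H} is a candidate key since {F, G, H}⁺ = {A, B, C, D, E, F, G, H} covers every attribute.
Any other superkey properly contains one of these, so there are no further candidate keys.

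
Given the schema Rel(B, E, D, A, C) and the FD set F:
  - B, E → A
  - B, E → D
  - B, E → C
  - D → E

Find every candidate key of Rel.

{B} never appears on the right of any FD, so every key must include it.
Closure of {B, D} is {A, B, C, D, E}, the whole schema; {B, D} is a candidate key.
Closure of {B, E} is {A, B, C, D, E}, the whole schema; {B, E} is a candidate key.
No proper subset of any of these is a key, and no other minimal superkey exists.

{B, D}, {B, E}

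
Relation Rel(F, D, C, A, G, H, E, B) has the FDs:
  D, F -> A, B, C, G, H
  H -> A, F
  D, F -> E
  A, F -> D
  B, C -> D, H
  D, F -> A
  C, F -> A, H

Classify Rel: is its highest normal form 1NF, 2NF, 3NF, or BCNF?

BCNF

Candidate keys: {A, F}, {B, C}, {C, F}, {D, F}, {H}. Prime attributes: {A, B, C, D, F, H}.
The left-hand side of every FD is a superkey, so BCNF is satisfied.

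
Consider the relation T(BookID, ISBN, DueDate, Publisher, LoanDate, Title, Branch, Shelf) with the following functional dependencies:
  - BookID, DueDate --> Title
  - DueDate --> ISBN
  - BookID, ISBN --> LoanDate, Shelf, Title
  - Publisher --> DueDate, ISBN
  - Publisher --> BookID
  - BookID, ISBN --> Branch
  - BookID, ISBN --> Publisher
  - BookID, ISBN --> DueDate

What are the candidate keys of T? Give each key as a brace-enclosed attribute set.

{BookID, DueDate}, {BookID, ISBN}, {Publisher}

Closure of {Publisher} is {BookID, Branch, DueDate, ISBN, LoanDate, Publisher, Shelf, Title}, the whole schema; {Publisher} is a candidate key.
Closure of {BookID, DueDate} is {BookID, Branch, DueDate, ISBN, LoanDate, Publisher, Shelf, Title}, the whole schema; {BookID, DueDate} is a candidate key.
Closure of {BookID, ISBN} is {BookID, Branch, DueDate, ISBN, LoanDate, Publisher, Shelf, Title}, the whole schema; {BookID, ISBN} is a candidate key.
These are minimal and exhaustive — every other superkey contains one of them.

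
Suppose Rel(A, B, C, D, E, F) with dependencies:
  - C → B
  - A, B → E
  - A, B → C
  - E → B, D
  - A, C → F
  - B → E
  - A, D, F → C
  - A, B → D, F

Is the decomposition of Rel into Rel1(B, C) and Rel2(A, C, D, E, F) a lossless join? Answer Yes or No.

Rel1 ∩ Rel2 = {C}; its closure under F is {B, C, D, E}.
Rel1 is contained in that closure, so Rel1 ∩ Rel2 → Rel1 holds and the join is lossless.

Yes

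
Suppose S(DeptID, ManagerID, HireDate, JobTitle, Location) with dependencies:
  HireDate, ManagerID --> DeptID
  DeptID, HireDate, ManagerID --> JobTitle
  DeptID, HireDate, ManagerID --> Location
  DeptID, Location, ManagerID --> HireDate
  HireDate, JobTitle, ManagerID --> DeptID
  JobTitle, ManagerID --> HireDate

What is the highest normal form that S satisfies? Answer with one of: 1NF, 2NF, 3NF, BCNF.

BCNF

Candidate keys: {DeptID, Location, ManagerID}, {HireDate, ManagerID}, {JobTitle, ManagerID}. Prime attributes: {DeptID, HireDate, JobTitle, Location, ManagerID}.
The left-hand side of every FD is a superkey, so BCNF is satisfied.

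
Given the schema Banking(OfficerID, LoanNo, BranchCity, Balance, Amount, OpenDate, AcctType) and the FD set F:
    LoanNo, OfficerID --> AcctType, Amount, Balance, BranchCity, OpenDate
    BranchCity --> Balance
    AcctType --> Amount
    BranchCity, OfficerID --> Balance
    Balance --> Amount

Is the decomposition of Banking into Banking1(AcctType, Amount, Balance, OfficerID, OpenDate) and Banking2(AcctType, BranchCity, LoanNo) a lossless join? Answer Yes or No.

Common attributes: {AcctType}; their closure is {AcctType, Amount}.
The closure covers neither Banking1 nor Banking2 entirely; the join is not lossless.

No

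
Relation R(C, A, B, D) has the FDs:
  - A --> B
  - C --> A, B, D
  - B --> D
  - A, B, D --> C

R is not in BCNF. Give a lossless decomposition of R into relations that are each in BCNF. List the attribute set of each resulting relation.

{A, B, C}; {B, D}

Candidate keys of the original relation: {A}, {C}.
{A, B, C, D}: {B} determines {B, D} here but is not a superkey — split on B --> D, giving {B, D} and {A, B, C}.
{B, D} has no BCNF violation.
{A, B, C} has no BCNF violation.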